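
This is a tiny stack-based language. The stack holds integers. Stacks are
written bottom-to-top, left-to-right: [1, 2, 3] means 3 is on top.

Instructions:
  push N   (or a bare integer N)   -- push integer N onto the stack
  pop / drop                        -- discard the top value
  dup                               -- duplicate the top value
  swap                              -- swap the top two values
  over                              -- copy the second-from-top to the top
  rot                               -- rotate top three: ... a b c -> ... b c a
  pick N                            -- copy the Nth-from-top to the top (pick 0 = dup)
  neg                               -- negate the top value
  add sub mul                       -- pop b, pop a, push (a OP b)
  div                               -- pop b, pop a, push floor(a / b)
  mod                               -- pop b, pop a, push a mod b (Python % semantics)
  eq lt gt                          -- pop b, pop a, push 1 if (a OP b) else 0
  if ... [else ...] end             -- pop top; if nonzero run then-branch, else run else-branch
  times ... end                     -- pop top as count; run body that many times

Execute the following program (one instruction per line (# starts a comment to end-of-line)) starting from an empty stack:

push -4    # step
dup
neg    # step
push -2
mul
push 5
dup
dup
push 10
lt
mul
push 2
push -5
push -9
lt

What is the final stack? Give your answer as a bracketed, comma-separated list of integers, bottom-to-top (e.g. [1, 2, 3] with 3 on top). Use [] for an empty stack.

Answer: [-4, -8, 5, 5, 2, 0]

Derivation:
After 'push -4': [-4]
After 'dup': [-4, -4]
After 'neg': [-4, 4]
After 'push -2': [-4, 4, -2]
After 'mul': [-4, -8]
After 'push 5': [-4, -8, 5]
After 'dup': [-4, -8, 5, 5]
After 'dup': [-4, -8, 5, 5, 5]
After 'push 10': [-4, -8, 5, 5, 5, 10]
After 'lt': [-4, -8, 5, 5, 1]
After 'mul': [-4, -8, 5, 5]
After 'push 2': [-4, -8, 5, 5, 2]
After 'push -5': [-4, -8, 5, 5, 2, -5]
After 'push -9': [-4, -8, 5, 5, 2, -5, -9]
After 'lt': [-4, -8, 5, 5, 2, 0]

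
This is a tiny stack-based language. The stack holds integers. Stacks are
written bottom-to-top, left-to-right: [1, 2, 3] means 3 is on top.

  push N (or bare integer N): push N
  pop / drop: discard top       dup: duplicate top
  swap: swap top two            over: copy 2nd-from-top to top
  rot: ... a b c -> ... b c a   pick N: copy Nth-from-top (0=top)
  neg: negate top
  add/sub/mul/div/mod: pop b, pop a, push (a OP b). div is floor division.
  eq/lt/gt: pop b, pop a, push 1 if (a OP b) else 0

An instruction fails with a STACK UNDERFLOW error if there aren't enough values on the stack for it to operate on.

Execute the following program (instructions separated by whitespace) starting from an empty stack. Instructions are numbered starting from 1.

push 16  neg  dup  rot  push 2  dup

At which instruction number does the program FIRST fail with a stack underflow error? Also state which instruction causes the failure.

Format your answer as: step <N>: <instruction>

Step 1 ('push 16'): stack = [16], depth = 1
Step 2 ('neg'): stack = [-16], depth = 1
Step 3 ('dup'): stack = [-16, -16], depth = 2
Step 4 ('rot'): needs 3 value(s) but depth is 2 — STACK UNDERFLOW

Answer: step 4: rot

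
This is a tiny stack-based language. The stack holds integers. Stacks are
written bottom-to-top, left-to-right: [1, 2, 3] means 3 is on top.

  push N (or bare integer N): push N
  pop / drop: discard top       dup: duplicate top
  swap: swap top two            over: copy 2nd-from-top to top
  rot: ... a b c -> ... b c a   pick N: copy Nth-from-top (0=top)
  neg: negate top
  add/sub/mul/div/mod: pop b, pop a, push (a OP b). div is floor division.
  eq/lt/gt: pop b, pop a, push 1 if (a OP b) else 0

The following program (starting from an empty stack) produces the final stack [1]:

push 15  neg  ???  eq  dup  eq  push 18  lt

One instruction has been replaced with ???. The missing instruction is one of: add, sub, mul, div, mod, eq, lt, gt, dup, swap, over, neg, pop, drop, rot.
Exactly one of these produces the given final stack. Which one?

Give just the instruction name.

Stack before ???: [-15]
Stack after ???:  [-15, -15]
The instruction that transforms [-15] -> [-15, -15] is: dup

Answer: dup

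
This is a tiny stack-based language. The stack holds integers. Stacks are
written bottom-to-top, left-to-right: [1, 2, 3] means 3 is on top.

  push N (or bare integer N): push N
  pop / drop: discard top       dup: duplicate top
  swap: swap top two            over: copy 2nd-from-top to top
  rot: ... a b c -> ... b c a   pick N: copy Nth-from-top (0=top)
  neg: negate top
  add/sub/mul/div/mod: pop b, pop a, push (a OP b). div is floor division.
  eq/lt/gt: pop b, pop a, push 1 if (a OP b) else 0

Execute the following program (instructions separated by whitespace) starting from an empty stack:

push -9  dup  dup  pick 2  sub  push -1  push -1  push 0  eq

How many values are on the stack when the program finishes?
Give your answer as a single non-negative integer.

After 'push -9': stack = [-9] (depth 1)
After 'dup': stack = [-9, -9] (depth 2)
After 'dup': stack = [-9, -9, -9] (depth 3)
After 'pick 2': stack = [-9, -9, -9, -9] (depth 4)
After 'sub': stack = [-9, -9, 0] (depth 3)
After 'push -1': stack = [-9, -9, 0, -1] (depth 4)
After 'push -1': stack = [-9, -9, 0, -1, -1] (depth 5)
After 'push 0': stack = [-9, -9, 0, -1, -1, 0] (depth 6)
After 'eq': stack = [-9, -9, 0, -1, 0] (depth 5)

Answer: 5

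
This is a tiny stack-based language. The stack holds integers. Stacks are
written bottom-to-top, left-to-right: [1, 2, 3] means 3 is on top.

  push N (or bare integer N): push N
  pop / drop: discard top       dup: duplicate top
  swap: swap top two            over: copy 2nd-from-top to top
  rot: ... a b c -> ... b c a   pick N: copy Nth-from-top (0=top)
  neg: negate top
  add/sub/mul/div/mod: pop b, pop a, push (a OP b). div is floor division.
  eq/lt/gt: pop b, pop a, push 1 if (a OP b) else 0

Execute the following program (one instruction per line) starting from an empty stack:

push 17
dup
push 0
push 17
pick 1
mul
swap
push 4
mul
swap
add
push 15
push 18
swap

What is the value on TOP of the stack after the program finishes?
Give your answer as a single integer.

Answer: 15

Derivation:
After 'push 17': [17]
After 'dup': [17, 17]
After 'push 0': [17, 17, 0]
After 'push 17': [17, 17, 0, 17]
After 'pick 1': [17, 17, 0, 17, 0]
After 'mul': [17, 17, 0, 0]
After 'swap': [17, 17, 0, 0]
After 'push 4': [17, 17, 0, 0, 4]
After 'mul': [17, 17, 0, 0]
After 'swap': [17, 17, 0, 0]
After 'add': [17, 17, 0]
After 'push 15': [17, 17, 0, 15]
After 'push 18': [17, 17, 0, 15, 18]
After 'swap': [17, 17, 0, 18, 15]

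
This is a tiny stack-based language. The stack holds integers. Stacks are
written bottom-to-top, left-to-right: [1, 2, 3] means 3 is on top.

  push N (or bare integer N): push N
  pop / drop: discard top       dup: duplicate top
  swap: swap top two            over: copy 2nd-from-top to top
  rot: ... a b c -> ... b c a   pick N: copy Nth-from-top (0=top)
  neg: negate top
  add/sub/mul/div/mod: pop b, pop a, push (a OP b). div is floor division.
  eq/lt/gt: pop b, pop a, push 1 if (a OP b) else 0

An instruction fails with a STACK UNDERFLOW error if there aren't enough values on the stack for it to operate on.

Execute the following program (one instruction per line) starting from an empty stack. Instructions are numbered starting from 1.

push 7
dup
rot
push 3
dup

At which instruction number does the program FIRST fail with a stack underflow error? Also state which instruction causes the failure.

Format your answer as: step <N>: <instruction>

Answer: step 3: rot

Derivation:
Step 1 ('push 7'): stack = [7], depth = 1
Step 2 ('dup'): stack = [7, 7], depth = 2
Step 3 ('rot'): needs 3 value(s) but depth is 2 — STACK UNDERFLOW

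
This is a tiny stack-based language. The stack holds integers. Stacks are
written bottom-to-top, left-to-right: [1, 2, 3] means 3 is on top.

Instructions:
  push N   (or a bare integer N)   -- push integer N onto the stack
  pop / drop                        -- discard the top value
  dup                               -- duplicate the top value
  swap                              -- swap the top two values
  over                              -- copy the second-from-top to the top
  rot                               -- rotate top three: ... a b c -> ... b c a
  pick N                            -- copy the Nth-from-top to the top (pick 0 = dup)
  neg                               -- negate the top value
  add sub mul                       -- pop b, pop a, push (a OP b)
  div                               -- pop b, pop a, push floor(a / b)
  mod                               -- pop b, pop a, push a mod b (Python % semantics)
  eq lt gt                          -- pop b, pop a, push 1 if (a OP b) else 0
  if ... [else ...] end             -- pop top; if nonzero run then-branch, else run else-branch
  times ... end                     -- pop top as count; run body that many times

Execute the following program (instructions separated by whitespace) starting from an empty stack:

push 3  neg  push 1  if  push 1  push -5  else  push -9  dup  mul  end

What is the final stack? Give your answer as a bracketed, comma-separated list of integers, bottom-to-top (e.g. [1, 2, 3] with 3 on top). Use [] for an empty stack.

After 'push 3': [3]
After 'neg': [-3]
After 'push 1': [-3, 1]
After 'if': [-3]
After 'push 1': [-3, 1]
After 'push -5': [-3, 1, -5]

Answer: [-3, 1, -5]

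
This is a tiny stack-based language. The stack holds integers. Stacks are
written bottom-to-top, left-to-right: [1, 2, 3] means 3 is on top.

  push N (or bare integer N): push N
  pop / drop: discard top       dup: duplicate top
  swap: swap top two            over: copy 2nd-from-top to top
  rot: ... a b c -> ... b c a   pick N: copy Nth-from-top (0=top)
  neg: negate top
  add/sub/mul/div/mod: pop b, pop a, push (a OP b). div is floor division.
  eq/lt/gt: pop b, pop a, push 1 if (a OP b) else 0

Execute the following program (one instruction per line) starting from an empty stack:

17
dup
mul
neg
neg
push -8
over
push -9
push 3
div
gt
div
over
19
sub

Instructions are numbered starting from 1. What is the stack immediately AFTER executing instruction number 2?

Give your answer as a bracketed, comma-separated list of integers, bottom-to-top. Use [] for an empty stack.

Step 1 ('17'): [17]
Step 2 ('dup'): [17, 17]

Answer: [17, 17]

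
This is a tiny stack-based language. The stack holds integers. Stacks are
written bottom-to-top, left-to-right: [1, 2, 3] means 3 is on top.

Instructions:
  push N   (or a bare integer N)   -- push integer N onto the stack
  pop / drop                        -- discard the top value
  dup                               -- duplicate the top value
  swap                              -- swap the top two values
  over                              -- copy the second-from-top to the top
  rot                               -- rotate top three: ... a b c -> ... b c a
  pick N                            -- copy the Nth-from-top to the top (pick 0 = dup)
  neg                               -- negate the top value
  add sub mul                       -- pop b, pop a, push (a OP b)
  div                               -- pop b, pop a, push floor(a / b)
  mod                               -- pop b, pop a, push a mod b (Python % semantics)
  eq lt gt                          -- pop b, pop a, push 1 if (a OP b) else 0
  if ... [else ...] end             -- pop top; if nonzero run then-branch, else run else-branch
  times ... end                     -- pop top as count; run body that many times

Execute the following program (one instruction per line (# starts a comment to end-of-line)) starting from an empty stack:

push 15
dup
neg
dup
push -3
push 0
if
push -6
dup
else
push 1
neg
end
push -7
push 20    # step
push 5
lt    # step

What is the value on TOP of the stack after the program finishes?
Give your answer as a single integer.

After 'push 15': [15]
After 'dup': [15, 15]
After 'neg': [15, -15]
After 'dup': [15, -15, -15]
After 'push -3': [15, -15, -15, -3]
After 'push 0': [15, -15, -15, -3, 0]
After 'if': [15, -15, -15, -3]
After 'push 1': [15, -15, -15, -3, 1]
After 'neg': [15, -15, -15, -3, -1]
After 'push -7': [15, -15, -15, -3, -1, -7]
After 'push 20': [15, -15, -15, -3, -1, -7, 20]
After 'push 5': [15, -15, -15, -3, -1, -7, 20, 5]
After 'lt': [15, -15, -15, -3, -1, -7, 0]

Answer: 0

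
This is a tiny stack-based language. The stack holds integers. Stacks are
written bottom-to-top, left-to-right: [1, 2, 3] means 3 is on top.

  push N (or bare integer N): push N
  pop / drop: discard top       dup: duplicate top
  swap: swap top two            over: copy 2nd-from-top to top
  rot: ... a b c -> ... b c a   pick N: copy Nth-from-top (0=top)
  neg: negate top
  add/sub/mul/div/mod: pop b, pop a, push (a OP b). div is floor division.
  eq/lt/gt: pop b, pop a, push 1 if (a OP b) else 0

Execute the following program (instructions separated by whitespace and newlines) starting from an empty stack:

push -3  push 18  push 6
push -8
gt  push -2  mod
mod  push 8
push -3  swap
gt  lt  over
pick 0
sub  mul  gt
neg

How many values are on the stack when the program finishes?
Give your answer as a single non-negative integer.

After 'push -3': stack = [-3] (depth 1)
After 'push 18': stack = [-3, 18] (depth 2)
After 'push 6': stack = [-3, 18, 6] (depth 3)
After 'push -8': stack = [-3, 18, 6, -8] (depth 4)
After 'gt': stack = [-3, 18, 1] (depth 3)
After 'push -2': stack = [-3, 18, 1, -2] (depth 4)
After 'mod': stack = [-3, 18, -1] (depth 3)
After 'mod': stack = [-3, 0] (depth 2)
After 'push 8': stack = [-3, 0, 8] (depth 3)
After 'push -3': stack = [-3, 0, 8, -3] (depth 4)
After 'swap': stack = [-3, 0, -3, 8] (depth 4)
After 'gt': stack = [-3, 0, 0] (depth 3)
After 'lt': stack = [-3, 0] (depth 2)
After 'over': stack = [-3, 0, -3] (depth 3)
After 'pick 0': stack = [-3, 0, -3, -3] (depth 4)
After 'sub': stack = [-3, 0, 0] (depth 3)
After 'mul': stack = [-3, 0] (depth 2)
After 'gt': stack = [0] (depth 1)
After 'neg': stack = [0] (depth 1)

Answer: 1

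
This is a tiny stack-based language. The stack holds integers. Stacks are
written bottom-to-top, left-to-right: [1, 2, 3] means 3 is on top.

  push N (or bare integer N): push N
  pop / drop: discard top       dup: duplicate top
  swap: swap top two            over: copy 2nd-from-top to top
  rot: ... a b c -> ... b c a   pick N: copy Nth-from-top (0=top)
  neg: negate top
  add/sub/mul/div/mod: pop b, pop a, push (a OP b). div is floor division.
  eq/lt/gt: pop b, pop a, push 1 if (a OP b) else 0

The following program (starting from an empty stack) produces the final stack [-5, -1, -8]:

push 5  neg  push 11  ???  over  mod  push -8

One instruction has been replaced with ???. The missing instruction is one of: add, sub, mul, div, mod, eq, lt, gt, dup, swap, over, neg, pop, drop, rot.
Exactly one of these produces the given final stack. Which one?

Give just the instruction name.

Answer: neg

Derivation:
Stack before ???: [-5, 11]
Stack after ???:  [-5, -11]
The instruction that transforms [-5, 11] -> [-5, -11] is: neg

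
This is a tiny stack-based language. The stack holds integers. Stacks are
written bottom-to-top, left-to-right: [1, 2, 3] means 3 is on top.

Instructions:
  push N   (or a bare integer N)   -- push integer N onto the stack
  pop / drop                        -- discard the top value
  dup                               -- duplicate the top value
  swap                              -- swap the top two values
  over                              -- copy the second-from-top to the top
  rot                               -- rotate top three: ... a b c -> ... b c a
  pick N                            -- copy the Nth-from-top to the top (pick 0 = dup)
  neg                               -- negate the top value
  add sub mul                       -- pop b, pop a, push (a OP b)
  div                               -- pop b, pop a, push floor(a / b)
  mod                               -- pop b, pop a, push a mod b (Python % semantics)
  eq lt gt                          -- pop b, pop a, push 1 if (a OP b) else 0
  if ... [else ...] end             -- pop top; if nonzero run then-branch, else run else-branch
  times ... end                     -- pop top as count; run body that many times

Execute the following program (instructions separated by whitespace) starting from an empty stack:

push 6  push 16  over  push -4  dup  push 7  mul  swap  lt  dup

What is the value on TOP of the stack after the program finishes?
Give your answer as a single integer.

Answer: 1

Derivation:
After 'push 6': [6]
After 'push 16': [6, 16]
After 'over': [6, 16, 6]
After 'push -4': [6, 16, 6, -4]
After 'dup': [6, 16, 6, -4, -4]
After 'push 7': [6, 16, 6, -4, -4, 7]
After 'mul': [6, 16, 6, -4, -28]
After 'swap': [6, 16, 6, -28, -4]
After 'lt': [6, 16, 6, 1]
After 'dup': [6, 16, 6, 1, 1]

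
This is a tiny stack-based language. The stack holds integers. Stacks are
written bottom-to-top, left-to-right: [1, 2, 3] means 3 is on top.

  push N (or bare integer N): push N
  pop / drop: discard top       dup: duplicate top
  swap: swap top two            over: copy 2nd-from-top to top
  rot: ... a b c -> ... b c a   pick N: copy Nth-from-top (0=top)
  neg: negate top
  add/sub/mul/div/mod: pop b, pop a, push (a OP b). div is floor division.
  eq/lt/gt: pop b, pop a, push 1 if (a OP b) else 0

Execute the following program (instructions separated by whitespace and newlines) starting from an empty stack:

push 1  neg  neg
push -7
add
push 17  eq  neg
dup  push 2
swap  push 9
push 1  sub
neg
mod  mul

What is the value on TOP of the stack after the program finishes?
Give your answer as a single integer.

Answer: 0

Derivation:
After 'push 1': [1]
After 'neg': [-1]
After 'neg': [1]
After 'push -7': [1, -7]
After 'add': [-6]
After 'push 17': [-6, 17]
After 'eq': [0]
After 'neg': [0]
After 'dup': [0, 0]
After 'push 2': [0, 0, 2]
After 'swap': [0, 2, 0]
After 'push 9': [0, 2, 0, 9]
After 'push 1': [0, 2, 0, 9, 1]
After 'sub': [0, 2, 0, 8]
After 'neg': [0, 2, 0, -8]
After 'mod': [0, 2, 0]
After 'mul': [0, 0]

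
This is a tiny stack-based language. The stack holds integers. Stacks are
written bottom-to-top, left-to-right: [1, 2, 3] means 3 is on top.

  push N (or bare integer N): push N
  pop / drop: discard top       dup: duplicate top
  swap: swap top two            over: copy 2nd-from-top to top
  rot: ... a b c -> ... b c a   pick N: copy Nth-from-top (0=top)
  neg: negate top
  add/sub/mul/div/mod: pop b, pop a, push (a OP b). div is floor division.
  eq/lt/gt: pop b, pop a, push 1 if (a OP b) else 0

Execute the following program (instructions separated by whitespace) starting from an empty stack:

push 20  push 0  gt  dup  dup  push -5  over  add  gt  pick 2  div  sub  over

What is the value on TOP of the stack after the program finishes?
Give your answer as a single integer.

Answer: 1

Derivation:
After 'push 20': [20]
After 'push 0': [20, 0]
After 'gt': [1]
After 'dup': [1, 1]
After 'dup': [1, 1, 1]
After 'push -5': [1, 1, 1, -5]
After 'over': [1, 1, 1, -5, 1]
After 'add': [1, 1, 1, -4]
After 'gt': [1, 1, 1]
After 'pick 2': [1, 1, 1, 1]
After 'div': [1, 1, 1]
After 'sub': [1, 0]
After 'over': [1, 0, 1]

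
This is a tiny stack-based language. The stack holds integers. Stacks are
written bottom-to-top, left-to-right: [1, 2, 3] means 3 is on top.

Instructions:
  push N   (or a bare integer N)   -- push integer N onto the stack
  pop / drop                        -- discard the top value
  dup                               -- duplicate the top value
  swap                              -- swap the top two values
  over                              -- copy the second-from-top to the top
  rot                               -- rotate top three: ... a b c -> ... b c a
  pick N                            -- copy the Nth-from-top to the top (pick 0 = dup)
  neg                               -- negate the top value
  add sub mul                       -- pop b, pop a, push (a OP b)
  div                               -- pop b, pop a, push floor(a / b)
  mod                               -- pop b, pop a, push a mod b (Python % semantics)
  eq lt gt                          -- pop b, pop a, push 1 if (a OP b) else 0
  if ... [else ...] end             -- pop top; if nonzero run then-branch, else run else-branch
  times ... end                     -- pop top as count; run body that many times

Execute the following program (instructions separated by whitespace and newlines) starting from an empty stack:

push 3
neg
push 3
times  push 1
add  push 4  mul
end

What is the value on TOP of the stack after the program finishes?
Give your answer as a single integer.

After 'push 3': [3]
After 'neg': [-3]
After 'push 3': [-3, 3]
After 'times': [-3]
After 'push 1': [-3, 1]
After 'add': [-2]
After 'push 4': [-2, 4]
After 'mul': [-8]
After 'push 1': [-8, 1]
After 'add': [-7]
After 'push 4': [-7, 4]
After 'mul': [-28]
After 'push 1': [-28, 1]
After 'add': [-27]
After 'push 4': [-27, 4]
After 'mul': [-108]

Answer: -108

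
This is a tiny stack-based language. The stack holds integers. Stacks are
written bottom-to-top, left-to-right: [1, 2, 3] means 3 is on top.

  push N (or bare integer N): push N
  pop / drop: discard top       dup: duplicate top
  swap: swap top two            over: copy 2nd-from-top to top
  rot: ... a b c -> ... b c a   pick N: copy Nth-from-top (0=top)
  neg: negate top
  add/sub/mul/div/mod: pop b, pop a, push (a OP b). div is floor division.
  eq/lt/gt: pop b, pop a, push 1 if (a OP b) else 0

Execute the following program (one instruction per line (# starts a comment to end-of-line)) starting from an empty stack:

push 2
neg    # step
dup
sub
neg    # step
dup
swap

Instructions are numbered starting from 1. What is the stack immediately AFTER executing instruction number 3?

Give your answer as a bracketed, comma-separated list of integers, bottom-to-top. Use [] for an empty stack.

Step 1 ('push 2'): [2]
Step 2 ('neg'): [-2]
Step 3 ('dup'): [-2, -2]

Answer: [-2, -2]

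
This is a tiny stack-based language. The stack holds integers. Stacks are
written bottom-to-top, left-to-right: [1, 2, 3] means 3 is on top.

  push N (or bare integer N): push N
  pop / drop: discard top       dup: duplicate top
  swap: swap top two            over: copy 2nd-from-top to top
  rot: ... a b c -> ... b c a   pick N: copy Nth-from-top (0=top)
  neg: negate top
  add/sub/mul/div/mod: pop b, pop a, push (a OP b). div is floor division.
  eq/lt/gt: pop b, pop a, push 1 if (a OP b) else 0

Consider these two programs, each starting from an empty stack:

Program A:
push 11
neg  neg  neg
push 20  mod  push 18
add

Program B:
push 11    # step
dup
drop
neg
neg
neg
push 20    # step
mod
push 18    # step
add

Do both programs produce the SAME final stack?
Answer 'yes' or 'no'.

Answer: yes

Derivation:
Program A trace:
  After 'push 11': [11]
  After 'neg': [-11]
  After 'neg': [11]
  After 'neg': [-11]
  After 'push 20': [-11, 20]
  After 'mod': [9]
  After 'push 18': [9, 18]
  After 'add': [27]
Program A final stack: [27]

Program B trace:
  After 'push 11': [11]
  After 'dup': [11, 11]
  After 'drop': [11]
  After 'neg': [-11]
  After 'neg': [11]
  After 'neg': [-11]
  After 'push 20': [-11, 20]
  After 'mod': [9]
  After 'push 18': [9, 18]
  After 'add': [27]
Program B final stack: [27]
Same: yes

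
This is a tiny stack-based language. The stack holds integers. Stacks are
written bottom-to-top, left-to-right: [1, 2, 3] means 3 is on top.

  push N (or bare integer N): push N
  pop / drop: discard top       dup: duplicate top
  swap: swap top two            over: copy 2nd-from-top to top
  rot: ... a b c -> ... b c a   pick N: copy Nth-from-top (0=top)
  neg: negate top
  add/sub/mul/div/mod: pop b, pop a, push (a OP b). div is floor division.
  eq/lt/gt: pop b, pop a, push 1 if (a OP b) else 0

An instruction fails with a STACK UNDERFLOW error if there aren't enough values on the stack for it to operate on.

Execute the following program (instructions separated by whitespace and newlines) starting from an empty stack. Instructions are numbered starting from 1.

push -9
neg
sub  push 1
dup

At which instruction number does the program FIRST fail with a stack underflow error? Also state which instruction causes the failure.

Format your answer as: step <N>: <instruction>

Answer: step 3: sub

Derivation:
Step 1 ('push -9'): stack = [-9], depth = 1
Step 2 ('neg'): stack = [9], depth = 1
Step 3 ('sub'): needs 2 value(s) but depth is 1 — STACK UNDERFLOW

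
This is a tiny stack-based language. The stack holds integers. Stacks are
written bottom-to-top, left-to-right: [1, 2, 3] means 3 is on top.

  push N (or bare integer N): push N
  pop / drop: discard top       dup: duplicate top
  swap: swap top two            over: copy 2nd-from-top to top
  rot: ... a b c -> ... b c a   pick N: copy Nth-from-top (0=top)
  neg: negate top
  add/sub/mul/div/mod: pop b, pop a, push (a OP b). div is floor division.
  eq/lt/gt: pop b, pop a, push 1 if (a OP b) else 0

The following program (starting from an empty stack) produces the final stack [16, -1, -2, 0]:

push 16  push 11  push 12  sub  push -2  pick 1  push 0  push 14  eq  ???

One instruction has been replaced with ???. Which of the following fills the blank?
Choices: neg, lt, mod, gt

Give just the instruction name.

Stack before ???: [16, -1, -2, -1, 0]
Stack after ???:  [16, -1, -2, 0]
Checking each choice:
  neg: produces [16, -1, -2, -1, 0]
  lt: produces [16, -1, -2, 1]
  mod: modulo by zero
  gt: MATCH


Answer: gt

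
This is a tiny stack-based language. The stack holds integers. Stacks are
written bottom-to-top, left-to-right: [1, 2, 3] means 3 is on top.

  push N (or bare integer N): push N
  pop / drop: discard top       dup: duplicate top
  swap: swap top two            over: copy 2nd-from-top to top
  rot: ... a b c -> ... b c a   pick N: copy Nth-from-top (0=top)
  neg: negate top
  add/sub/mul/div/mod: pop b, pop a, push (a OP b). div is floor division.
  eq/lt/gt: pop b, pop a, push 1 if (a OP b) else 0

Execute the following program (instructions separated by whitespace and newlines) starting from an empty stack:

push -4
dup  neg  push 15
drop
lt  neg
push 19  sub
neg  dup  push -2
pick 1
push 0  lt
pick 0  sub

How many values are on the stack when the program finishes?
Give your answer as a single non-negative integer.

After 'push -4': stack = [-4] (depth 1)
After 'dup': stack = [-4, -4] (depth 2)
After 'neg': stack = [-4, 4] (depth 2)
After 'push 15': stack = [-4, 4, 15] (depth 3)
After 'drop': stack = [-4, 4] (depth 2)
After 'lt': stack = [1] (depth 1)
After 'neg': stack = [-1] (depth 1)
After 'push 19': stack = [-1, 19] (depth 2)
After 'sub': stack = [-20] (depth 1)
After 'neg': stack = [20] (depth 1)
After 'dup': stack = [20, 20] (depth 2)
After 'push -2': stack = [20, 20, -2] (depth 3)
After 'pick 1': stack = [20, 20, -2, 20] (depth 4)
After 'push 0': stack = [20, 20, -2, 20, 0] (depth 5)
After 'lt': stack = [20, 20, -2, 0] (depth 4)
After 'pick 0': stack = [20, 20, -2, 0, 0] (depth 5)
After 'sub': stack = [20, 20, -2, 0] (depth 4)

Answer: 4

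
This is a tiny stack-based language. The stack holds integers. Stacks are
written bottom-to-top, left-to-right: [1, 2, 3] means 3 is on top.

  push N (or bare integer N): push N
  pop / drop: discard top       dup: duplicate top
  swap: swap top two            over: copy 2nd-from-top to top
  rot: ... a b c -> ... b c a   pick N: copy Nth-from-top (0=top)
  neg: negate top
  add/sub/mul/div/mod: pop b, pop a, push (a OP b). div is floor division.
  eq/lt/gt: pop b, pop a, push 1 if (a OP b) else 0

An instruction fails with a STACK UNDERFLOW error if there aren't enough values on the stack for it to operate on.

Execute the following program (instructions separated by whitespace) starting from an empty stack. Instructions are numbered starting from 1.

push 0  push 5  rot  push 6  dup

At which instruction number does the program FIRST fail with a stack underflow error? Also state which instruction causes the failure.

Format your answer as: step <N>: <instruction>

Answer: step 3: rot

Derivation:
Step 1 ('push 0'): stack = [0], depth = 1
Step 2 ('push 5'): stack = [0, 5], depth = 2
Step 3 ('rot'): needs 3 value(s) but depth is 2 — STACK UNDERFLOW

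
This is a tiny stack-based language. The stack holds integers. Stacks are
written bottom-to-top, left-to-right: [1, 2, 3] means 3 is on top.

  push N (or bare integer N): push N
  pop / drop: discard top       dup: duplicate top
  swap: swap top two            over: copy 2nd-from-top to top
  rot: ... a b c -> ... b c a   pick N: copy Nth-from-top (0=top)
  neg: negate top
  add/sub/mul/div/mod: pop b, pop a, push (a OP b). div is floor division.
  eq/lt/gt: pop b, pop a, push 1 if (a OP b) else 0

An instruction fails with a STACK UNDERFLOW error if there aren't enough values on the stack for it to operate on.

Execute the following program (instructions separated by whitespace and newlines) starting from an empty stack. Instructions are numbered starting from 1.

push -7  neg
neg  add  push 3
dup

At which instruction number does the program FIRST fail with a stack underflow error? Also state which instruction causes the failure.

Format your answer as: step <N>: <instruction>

Answer: step 4: add

Derivation:
Step 1 ('push -7'): stack = [-7], depth = 1
Step 2 ('neg'): stack = [7], depth = 1
Step 3 ('neg'): stack = [-7], depth = 1
Step 4 ('add'): needs 2 value(s) but depth is 1 — STACK UNDERFLOW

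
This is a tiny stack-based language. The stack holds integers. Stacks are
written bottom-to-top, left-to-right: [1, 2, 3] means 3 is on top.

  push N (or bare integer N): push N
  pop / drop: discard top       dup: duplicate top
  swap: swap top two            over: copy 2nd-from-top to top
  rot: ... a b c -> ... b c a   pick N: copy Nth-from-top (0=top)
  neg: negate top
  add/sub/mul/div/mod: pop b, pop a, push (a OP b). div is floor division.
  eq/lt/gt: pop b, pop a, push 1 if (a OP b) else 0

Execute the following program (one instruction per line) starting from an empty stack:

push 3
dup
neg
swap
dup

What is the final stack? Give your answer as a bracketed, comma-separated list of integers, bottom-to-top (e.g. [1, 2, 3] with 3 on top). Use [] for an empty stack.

Answer: [-3, 3, 3]

Derivation:
After 'push 3': [3]
After 'dup': [3, 3]
After 'neg': [3, -3]
After 'swap': [-3, 3]
After 'dup': [-3, 3, 3]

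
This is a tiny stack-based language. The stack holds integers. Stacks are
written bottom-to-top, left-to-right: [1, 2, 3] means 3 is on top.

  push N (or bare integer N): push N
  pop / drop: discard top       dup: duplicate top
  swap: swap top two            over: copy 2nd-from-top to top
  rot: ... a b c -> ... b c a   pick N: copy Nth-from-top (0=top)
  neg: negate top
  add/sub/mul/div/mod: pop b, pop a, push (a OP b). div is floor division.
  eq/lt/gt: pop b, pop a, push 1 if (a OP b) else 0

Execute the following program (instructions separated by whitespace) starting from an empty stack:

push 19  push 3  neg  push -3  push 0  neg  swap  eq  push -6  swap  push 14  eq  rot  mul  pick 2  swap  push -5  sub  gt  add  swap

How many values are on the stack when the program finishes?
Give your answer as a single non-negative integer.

Answer: 2

Derivation:
After 'push 19': stack = [19] (depth 1)
After 'push 3': stack = [19, 3] (depth 2)
After 'neg': stack = [19, -3] (depth 2)
After 'push -3': stack = [19, -3, -3] (depth 3)
After 'push 0': stack = [19, -3, -3, 0] (depth 4)
After 'neg': stack = [19, -3, -3, 0] (depth 4)
After 'swap': stack = [19, -3, 0, -3] (depth 4)
After 'eq': stack = [19, -3, 0] (depth 3)
After 'push -6': stack = [19, -3, 0, -6] (depth 4)
After 'swap': stack = [19, -3, -6, 0] (depth 4)
  ...
After 'eq': stack = [19, -3, -6, 0] (depth 4)
After 'rot': stack = [19, -6, 0, -3] (depth 4)
After 'mul': stack = [19, -6, 0] (depth 3)
After 'pick 2': stack = [19, -6, 0, 19] (depth 4)
After 'swap': stack = [19, -6, 19, 0] (depth 4)
After 'push -5': stack = [19, -6, 19, 0, -5] (depth 5)
After 'sub': stack = [19, -6, 19, 5] (depth 4)
After 'gt': stack = [19, -6, 1] (depth 3)
After 'add': stack = [19, -5] (depth 2)
After 'swap': stack = [-5, 19] (depth 2)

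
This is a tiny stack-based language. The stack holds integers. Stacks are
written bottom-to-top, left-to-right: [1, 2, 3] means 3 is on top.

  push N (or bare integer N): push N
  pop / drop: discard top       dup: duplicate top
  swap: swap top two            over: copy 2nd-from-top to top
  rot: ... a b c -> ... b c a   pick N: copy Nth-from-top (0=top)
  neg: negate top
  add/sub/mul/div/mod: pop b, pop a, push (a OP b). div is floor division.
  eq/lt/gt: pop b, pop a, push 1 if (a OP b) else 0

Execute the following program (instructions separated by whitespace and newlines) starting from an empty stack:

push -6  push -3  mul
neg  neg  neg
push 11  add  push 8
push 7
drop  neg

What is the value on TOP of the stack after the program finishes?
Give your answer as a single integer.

After 'push -6': [-6]
After 'push -3': [-6, -3]
After 'mul': [18]
After 'neg': [-18]
After 'neg': [18]
After 'neg': [-18]
After 'push 11': [-18, 11]
After 'add': [-7]
After 'push 8': [-7, 8]
After 'push 7': [-7, 8, 7]
After 'drop': [-7, 8]
After 'neg': [-7, -8]

Answer: -8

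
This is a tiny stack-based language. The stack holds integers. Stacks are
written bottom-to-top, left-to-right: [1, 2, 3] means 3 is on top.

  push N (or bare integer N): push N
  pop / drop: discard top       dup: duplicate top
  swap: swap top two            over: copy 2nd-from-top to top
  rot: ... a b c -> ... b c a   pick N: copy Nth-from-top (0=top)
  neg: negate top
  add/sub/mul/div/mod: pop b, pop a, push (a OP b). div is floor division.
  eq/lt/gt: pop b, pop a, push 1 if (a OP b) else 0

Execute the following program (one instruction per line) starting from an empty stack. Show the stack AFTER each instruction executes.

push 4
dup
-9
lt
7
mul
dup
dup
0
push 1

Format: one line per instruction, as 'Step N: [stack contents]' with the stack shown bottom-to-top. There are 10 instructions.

Step 1: [4]
Step 2: [4, 4]
Step 3: [4, 4, -9]
Step 4: [4, 0]
Step 5: [4, 0, 7]
Step 6: [4, 0]
Step 7: [4, 0, 0]
Step 8: [4, 0, 0, 0]
Step 9: [4, 0, 0, 0, 0]
Step 10: [4, 0, 0, 0, 0, 1]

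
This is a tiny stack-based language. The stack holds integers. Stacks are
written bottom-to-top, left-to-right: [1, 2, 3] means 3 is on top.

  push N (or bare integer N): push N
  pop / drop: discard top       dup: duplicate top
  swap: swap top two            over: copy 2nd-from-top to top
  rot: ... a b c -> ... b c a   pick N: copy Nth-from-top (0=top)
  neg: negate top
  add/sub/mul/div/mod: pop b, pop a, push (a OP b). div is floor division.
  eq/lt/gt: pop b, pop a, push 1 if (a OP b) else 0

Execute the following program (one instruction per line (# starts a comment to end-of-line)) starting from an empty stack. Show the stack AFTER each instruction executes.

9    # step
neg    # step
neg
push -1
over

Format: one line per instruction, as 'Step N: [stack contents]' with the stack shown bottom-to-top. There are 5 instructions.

Step 1: [9]
Step 2: [-9]
Step 3: [9]
Step 4: [9, -1]
Step 5: [9, -1, 9]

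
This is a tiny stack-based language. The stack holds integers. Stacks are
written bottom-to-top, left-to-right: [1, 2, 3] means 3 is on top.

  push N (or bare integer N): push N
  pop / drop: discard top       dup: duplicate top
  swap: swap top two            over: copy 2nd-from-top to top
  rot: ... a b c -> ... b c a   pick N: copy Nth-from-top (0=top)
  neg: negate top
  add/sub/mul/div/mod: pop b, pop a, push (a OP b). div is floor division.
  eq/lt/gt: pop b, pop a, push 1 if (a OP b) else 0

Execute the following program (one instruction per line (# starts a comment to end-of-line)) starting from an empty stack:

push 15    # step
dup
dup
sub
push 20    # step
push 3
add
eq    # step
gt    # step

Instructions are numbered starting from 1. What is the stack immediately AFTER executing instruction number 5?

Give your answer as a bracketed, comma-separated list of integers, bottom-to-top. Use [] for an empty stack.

Answer: [15, 0, 20]

Derivation:
Step 1 ('push 15'): [15]
Step 2 ('dup'): [15, 15]
Step 3 ('dup'): [15, 15, 15]
Step 4 ('sub'): [15, 0]
Step 5 ('push 20'): [15, 0, 20]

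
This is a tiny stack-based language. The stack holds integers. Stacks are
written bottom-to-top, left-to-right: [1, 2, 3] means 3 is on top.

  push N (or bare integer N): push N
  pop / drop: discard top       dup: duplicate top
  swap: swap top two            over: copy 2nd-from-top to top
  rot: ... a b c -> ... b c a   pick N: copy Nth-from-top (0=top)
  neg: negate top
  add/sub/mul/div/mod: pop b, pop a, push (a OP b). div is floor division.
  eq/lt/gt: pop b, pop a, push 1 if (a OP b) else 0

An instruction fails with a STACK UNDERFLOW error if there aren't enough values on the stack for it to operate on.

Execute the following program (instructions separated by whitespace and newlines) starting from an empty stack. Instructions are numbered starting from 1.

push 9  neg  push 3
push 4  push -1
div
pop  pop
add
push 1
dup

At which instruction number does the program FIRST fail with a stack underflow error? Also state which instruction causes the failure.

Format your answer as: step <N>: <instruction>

Step 1 ('push 9'): stack = [9], depth = 1
Step 2 ('neg'): stack = [-9], depth = 1
Step 3 ('push 3'): stack = [-9, 3], depth = 2
Step 4 ('push 4'): stack = [-9, 3, 4], depth = 3
Step 5 ('push -1'): stack = [-9, 3, 4, -1], depth = 4
Step 6 ('div'): stack = [-9, 3, -4], depth = 3
Step 7 ('pop'): stack = [-9, 3], depth = 2
Step 8 ('pop'): stack = [-9], depth = 1
Step 9 ('add'): needs 2 value(s) but depth is 1 — STACK UNDERFLOW

Answer: step 9: add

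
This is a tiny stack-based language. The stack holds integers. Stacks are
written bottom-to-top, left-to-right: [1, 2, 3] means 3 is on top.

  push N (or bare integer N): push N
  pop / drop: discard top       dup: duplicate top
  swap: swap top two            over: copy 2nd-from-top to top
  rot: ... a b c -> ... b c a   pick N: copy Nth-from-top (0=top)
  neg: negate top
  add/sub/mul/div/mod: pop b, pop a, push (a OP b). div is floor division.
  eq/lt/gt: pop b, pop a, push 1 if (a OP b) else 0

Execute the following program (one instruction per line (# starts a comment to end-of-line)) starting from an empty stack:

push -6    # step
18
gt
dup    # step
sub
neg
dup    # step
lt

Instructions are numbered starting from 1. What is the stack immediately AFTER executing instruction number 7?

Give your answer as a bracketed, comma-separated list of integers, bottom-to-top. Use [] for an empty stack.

Step 1 ('push -6'): [-6]
Step 2 ('18'): [-6, 18]
Step 3 ('gt'): [0]
Step 4 ('dup'): [0, 0]
Step 5 ('sub'): [0]
Step 6 ('neg'): [0]
Step 7 ('dup'): [0, 0]

Answer: [0, 0]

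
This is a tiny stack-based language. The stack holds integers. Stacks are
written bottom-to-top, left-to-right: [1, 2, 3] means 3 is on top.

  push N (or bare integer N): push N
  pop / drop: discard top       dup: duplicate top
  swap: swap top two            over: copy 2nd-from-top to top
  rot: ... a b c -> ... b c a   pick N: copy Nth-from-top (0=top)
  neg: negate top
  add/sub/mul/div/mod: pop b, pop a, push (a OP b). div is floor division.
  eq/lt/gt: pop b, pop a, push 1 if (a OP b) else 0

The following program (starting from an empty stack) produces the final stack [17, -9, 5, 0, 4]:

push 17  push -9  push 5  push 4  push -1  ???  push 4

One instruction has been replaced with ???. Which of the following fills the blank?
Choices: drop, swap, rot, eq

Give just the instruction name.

Stack before ???: [17, -9, 5, 4, -1]
Stack after ???:  [17, -9, 5, 0]
Checking each choice:
  drop: produces [17, -9, 5, 4, 4]
  swap: produces [17, -9, 5, -1, 4, 4]
  rot: produces [17, -9, 4, -1, 5, 4]
  eq: MATCH


Answer: eq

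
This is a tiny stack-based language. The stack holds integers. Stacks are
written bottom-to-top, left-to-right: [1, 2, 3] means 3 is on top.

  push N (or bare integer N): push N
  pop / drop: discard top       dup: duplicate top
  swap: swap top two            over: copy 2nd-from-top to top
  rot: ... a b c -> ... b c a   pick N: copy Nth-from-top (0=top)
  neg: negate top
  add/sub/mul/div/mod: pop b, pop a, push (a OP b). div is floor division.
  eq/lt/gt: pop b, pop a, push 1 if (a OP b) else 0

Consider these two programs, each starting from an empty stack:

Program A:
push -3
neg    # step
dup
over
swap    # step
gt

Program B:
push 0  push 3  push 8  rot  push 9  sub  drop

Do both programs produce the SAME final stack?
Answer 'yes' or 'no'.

Answer: no

Derivation:
Program A trace:
  After 'push -3': [-3]
  After 'neg': [3]
  After 'dup': [3, 3]
  After 'over': [3, 3, 3]
  After 'swap': [3, 3, 3]
  After 'gt': [3, 0]
Program A final stack: [3, 0]

Program B trace:
  After 'push 0': [0]
  After 'push 3': [0, 3]
  After 'push 8': [0, 3, 8]
  After 'rot': [3, 8, 0]
  After 'push 9': [3, 8, 0, 9]
  After 'sub': [3, 8, -9]
  After 'drop': [3, 8]
Program B final stack: [3, 8]
Same: no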